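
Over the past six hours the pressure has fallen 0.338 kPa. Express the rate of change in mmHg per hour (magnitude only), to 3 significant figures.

0.338 kPa / 6 h × 7.50062 mmHg/kPa = 0.423 mmHg/h.

0.423 mmHg per hour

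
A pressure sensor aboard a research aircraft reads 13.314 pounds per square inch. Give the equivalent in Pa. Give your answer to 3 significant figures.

1 psi = 6894.76 Pa, so 13.314 × 6894.76 = 91800 Pa.

91800 Pa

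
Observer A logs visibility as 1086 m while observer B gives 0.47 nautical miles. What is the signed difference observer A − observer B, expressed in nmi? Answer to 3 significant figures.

observer A: 1086 m = 0.58639 nmi.
Difference: 0.58639 − 0.47000 = 0.116 nmi.

0.116 nmi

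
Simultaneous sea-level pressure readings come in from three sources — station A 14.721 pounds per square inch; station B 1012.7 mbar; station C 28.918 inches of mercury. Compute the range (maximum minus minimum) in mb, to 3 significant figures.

35.7 mb

station A: 14.721 psi = 1014.977 mb.
station C: 28.918 inHg = 979.276 mb.
Spread: 1014.977 − 979.276 = 35.7 mb.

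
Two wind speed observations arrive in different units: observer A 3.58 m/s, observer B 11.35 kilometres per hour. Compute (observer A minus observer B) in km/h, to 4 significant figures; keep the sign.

observer A: 3.58 m/s = 12.88800 km/h.
Difference: 12.88800 − 11.35000 = 1.538 km/h.

1.538 km/h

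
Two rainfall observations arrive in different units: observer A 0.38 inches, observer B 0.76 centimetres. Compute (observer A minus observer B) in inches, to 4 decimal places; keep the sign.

0.0808 in

observer B: 0.76 cm = 0.299213 in.
Difference: 0.380000 − 0.299213 = 0.0808 in.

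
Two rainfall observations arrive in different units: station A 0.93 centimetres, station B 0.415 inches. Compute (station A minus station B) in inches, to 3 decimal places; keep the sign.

station A: 0.93 cm = 0.36614 in.
Difference: 0.36614 − 0.41500 = -0.049 in.

-0.049 in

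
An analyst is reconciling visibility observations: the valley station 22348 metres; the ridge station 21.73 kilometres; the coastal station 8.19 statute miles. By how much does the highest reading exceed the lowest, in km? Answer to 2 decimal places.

the valley station: 22348 m = 22.3480 km.
the coastal station: 8.19 SM = 13.1805 km.
Spread: 22.3480 − 13.1805 = 9.17 km.

9.17 km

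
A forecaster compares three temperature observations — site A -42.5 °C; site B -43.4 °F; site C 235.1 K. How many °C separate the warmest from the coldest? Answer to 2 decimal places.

site B: -43.4 °F = -41.889 °C.
site C: 235.1 K = -38.050 °C.
Spread: (-38.050) − (-42.500) = 4.450 °C.

4.45 °C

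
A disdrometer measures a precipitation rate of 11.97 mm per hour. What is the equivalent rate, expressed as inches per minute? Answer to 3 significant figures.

11.97 mm/hour × 0.0393701 in/mm × 0.0166667 hour/minute = 0.00785 in/minute.

0.00785 in/minute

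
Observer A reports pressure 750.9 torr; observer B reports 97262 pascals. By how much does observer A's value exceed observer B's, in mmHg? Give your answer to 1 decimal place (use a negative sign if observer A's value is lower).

21.4 mmHg

observer B: 97262 Pa = 729.525 mmHg.
Difference: 750.900 − 729.525 = 21.4 mmHg.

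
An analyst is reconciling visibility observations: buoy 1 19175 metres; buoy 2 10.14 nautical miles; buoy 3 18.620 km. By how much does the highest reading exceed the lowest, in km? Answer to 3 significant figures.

0.555 km

buoy 1: 19175 m = 19.17500 km.
buoy 2: 10.14 nmi = 18.77928 km.
Spread: 19.17500 − 18.62000 = 0.555 km.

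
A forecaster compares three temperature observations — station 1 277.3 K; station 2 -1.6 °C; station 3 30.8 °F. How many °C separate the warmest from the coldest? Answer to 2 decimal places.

5.75 °C

station 1: 277.3 K = 4.150 °C.
station 3: 30.8 °F = -0.667 °C.
Spread: 4.150 − (-1.600) = 5.750 °C.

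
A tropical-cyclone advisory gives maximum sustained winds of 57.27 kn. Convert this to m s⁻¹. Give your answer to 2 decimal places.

1 kt = 0.514444 m/s, so 57.27 × 0.514444 = 29.46 m/s.

29.46 m/s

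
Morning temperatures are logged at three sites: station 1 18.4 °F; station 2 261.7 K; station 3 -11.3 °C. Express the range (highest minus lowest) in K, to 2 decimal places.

3.89 K

station 1: 18.4 °F = -7.556 °C.
station 2: 261.7 K = -11.450 °C.
Spread: (-7.556) − (-11.450) = 3.894 °C.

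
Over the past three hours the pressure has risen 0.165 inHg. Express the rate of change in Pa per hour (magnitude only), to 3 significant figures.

186 Pa per hour

0.165 inHg / 3 h × 3386.39 Pa/inHg = 186 Pa/h.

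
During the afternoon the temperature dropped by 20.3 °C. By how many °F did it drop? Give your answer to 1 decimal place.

36.5 °F

Converting a difference, only the 9/5 scale factor applies: Δ°F = 20.3 × 1.8 = 36.5 °F.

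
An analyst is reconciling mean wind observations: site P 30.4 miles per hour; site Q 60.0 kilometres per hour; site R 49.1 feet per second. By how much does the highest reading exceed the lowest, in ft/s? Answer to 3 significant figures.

10.1 ft/s

site P: 30.4 mph = 44.587 ft/s.
site Q: 60.0 km/h = 54.681 ft/s.
Spread: 54.681 − 44.587 = 10.1 ft/s.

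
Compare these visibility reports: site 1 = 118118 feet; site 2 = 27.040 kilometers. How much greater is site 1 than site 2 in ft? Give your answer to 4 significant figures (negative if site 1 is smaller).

29400 ft

site 2: 27.040 km = 88713.91 ft.
Difference: 118118.00 − 88713.91 = 29400 ft.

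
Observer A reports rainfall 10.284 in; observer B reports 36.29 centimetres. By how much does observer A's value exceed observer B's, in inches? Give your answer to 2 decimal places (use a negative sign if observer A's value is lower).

observer B: 36.29 cm = 14.2874 in.
Difference: 10.2840 − 14.2874 = -4.00 in.

-4.00 in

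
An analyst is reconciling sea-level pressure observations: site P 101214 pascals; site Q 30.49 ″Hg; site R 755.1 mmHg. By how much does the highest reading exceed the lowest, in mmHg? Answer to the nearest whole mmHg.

site P: 101214 Pa = 759.17 mmHg.
site Q: 30.49 inHg = 774.45 mmHg.
Spread: 774.45 − 755.10 = 19 mmHg.

19 mmHg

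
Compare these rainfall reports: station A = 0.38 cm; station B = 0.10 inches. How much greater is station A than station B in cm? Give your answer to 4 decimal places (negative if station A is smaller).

station B: 0.10 in = 0.254000 cm.
Difference: 0.380000 − 0.254000 = 0.1260 cm.

0.1260 cm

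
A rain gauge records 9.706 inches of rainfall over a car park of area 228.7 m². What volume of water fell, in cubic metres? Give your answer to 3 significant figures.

56.4 cubic metres

Depth: 9.706 in × 25.4 = 246.5324 mm.
1 mm over 1 m² is 1 L, so volume = 246.5324 × 228.7 = 56381.96 L = 56.4 m³.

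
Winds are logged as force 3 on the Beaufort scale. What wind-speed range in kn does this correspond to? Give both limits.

Beaufort 3 (gentle breeze) spans 7–10 knots.

7 to 10 kt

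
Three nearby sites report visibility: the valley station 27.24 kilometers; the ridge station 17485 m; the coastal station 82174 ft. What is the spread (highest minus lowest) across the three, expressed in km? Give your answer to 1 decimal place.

the ridge station: 17485 m = 17.485 km.
the coastal station: 82174 ft = 25.047 km.
Spread: 27.240 − 17.485 = 9.8 km.

9.8 km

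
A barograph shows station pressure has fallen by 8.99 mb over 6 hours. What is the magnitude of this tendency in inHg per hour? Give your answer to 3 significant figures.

8.99 mb / 6 h × 0.02953 inHg/mb = 0.0442 inHg/h.

0.0442 inHg per hour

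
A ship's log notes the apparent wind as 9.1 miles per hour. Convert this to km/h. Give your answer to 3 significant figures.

1 mph = 1.60934 km/h, so 9.1 × 1.60934 = 14.6 km/h.

14.6 km/h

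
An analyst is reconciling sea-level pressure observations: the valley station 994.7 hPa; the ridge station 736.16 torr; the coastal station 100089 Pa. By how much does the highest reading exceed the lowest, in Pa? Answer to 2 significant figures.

the valley station: 994.7 hPa = 99470.00 Pa.
the ridge station: 736.16 mmHg = 98146.61 Pa.
Spread: 100089.00 − 98146.61 = 1900 Pa.

1900 Pa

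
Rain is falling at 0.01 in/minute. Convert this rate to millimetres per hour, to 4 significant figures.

15.24 mm/hour

0.01 in/minute × 25.4 mm/in × 60 minute/hour = 15.24 mm/hour.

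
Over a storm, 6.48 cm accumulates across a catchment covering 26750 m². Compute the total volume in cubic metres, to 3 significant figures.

Depth: 6.48 cm × 10 = 64.8 mm.
1 mm over 1 m² is 1 L, so volume = 64.8 × 26750 = 1733400 L = 1730 m³.

1730 cubic metres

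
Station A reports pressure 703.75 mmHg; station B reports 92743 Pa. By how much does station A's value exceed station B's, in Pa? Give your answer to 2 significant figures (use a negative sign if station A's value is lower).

station A: 703.75 mmHg = 93825.63 Pa.
Difference: 93825.63 − 92743.00 = 1100 Pa.

1100 Pa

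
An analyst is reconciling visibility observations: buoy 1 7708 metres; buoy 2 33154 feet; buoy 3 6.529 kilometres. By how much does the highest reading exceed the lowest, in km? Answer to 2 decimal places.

buoy 1: 7708 m = 7.7080 km.
buoy 2: 33154 ft = 10.1053 km.
Spread: 10.1053 − 6.5290 = 3.58 km.

3.58 km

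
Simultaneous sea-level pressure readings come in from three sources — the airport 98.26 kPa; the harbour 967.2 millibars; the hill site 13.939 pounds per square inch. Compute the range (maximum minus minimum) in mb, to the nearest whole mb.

22 mb

the airport: 98.26 kPa = 982.60 mb.
the hill site: 13.939 psi = 961.06 mb.
Spread: 982.60 − 961.06 = 22 mb.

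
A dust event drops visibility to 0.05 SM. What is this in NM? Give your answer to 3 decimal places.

0.043 nmi

1 SM = 0.868976 nmi, so 0.05 × 0.868976 = 0.043 nmi.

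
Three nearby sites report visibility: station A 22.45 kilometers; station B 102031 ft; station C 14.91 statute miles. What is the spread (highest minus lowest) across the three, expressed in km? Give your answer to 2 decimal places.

8.65 km

station B: 102031 ft = 31.0990 km.
station C: 14.91 SM = 23.9953 km.
Spread: 31.0990 − 22.4500 = 8.65 km.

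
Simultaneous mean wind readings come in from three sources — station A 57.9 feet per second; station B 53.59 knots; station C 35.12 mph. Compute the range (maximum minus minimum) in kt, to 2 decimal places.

23.07 kt

station A: 57.9 ft/s = 34.3048 kt.
station C: 35.12 mph = 30.5184 kt.
Spread: 53.5900 − 30.5184 = 23.07 kt.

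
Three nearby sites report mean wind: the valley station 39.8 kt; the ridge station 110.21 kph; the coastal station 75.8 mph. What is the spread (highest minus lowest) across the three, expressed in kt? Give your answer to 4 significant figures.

26.07 kt

the ridge station: 110.21 km/h = 59.5086 kt.
the coastal station: 75.8 mph = 65.8684 kt.
Spread: 65.8684 − 39.8000 = 26.07 kt.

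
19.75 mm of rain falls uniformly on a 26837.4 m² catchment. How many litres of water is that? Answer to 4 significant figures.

530000 litres

1 mm over 1 m² is 1 L, so volume = 19.75 × 26837.4 = 530038.65 L ≈ 530000 L.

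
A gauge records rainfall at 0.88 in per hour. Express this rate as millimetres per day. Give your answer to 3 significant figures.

0.88 in/hour × 25.4 mm/in × 24 hour/day = 536 mm/day.

536 mm/day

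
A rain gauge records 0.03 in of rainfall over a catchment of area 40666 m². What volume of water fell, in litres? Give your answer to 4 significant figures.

30990 litres

Depth: 0.03 in × 25.4 = 0.762 mm.
1 mm over 1 m² is 1 L, so volume = 0.762 × 40666 = 30987.492 L ≈ 30990 L.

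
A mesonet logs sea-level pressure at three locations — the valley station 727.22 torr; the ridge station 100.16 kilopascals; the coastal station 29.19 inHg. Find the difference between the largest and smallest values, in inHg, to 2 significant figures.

0.95 inHg

the valley station: 727.22 mmHg = 28.6307 inHg.
the ridge station: 100.16 kPa = 29.5772 inHg.
Spread: 29.5772 − 28.6307 = 0.95 inHg.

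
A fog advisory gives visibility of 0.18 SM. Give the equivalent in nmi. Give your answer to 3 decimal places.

0.156 nmi

1 SM = 0.868976 nmi, so 0.18 × 0.868976 = 0.156 nmi.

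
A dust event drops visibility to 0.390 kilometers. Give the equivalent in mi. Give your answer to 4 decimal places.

0.2423 SM

1 km = 0.621371 SM, so 0.390 × 0.621371 = 0.2423 SM.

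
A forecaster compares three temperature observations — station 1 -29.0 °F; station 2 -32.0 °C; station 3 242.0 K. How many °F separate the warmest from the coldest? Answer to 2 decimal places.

station 1: -29.0 °F = -33.889 °C.
station 3: 242.0 K = -31.150 °C.
Spread: (-31.150) − (-33.889) = 2.739 °C = 4.93 °F.

4.93 °F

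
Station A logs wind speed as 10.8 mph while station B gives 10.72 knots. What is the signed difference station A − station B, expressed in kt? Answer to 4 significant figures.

-1.335 kt

station A: 10.8 mph = 9.38494 kt.
Difference: 9.38494 − 10.72000 = -1.335 kt.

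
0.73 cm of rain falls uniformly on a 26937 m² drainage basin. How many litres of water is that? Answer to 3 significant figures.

Depth: 0.73 cm × 10 = 7.3 mm.
1 mm over 1 m² is 1 L, so volume = 7.3 × 26937 = 196640.1 L ≈ 197000 L.

197000 litres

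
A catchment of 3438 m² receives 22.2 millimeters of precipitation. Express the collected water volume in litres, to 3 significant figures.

76300 litres

1 mm over 1 m² is 1 L, so volume = 22.2 × 3438 = 76323.6 L ≈ 76300 L.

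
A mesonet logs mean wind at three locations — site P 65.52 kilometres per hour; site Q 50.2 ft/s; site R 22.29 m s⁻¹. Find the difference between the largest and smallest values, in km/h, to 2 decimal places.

25.16 km/h

site Q: 50.2 ft/s = 55.0835 km/h.
site R: 22.29 m/s = 80.2440 km/h.
Spread: 80.2440 − 55.0835 = 25.16 km/h.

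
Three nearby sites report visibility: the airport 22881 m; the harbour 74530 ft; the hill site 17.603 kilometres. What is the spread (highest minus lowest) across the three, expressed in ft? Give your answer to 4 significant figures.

17320 ft

the airport: 22881 m = 75068.90 ft.
the hill site: 17.603 km = 57752.62 ft.
Spread: 75068.90 − 57752.62 = 17320 ft.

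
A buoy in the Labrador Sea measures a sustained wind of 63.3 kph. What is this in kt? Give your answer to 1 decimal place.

1 km/h = 0.539957 kt, so 63.3 × 0.539957 = 34.2 kt.

34.2 kt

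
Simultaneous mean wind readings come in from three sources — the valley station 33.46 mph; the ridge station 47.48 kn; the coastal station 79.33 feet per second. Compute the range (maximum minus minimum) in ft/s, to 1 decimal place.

the valley station: 33.46 mph = 49.075 ft/s.
the ridge station: 47.48 kt = 80.137 ft/s.
Spread: 80.137 − 49.075 = 31.1 ft/s.

31.1 ft/s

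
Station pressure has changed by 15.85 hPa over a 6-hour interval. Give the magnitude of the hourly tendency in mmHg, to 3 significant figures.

1.98 mmHg per hour

15.85 hPa / 6 h × 0.750062 mmHg/hPa = 1.98 mmHg/h.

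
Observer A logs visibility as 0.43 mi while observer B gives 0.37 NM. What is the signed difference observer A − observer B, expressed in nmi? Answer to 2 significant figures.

observer A: 0.43 SM = 0.373660 nmi.
Difference: 0.373660 − 0.370000 = 0.0037 nmi.

0.0037 nmi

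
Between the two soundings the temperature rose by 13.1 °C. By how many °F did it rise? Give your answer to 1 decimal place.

23.6 °F

A change of 1 °C equals a change of 1.8 °F: Δ°F = 13.1 × 1.8 = 23.6 °F.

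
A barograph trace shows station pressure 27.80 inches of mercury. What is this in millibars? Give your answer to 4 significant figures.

1 inHg = 33.8639 mb, so 27.80 × 33.8639 = 941.4 mb.

941.4 mb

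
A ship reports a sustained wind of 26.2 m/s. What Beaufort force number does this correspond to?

26.2 m/s lies in the Beaufort 10 band (storm, 24.5–28.4 m/s).

Beaufort force 10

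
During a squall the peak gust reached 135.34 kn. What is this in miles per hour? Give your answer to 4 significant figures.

1 kt = 1.15078 mph, so 135.34 × 1.15078 = 155.7 mph.

155.7 mph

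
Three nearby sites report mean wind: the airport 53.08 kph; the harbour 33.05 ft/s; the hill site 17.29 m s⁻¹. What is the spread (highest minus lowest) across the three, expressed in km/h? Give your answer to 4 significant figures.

the harbour: 33.05 ft/s = 36.2651 km/h.
the hill site: 17.29 m/s = 62.2440 km/h.
Spread: 62.2440 − 36.2651 = 25.98 km/h.

25.98 km/h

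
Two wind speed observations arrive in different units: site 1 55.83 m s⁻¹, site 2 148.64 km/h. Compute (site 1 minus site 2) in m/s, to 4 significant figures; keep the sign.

14.54 m/s

site 2: 148.64 km/h = 41.2889 m/s.
Difference: 55.8300 − 41.2889 = 14.54 m/s.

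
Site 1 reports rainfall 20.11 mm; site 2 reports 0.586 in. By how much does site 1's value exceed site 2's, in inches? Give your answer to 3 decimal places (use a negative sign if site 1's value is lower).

0.206 in

site 1: 20.11 mm = 0.79173 in.
Difference: 0.79173 − 0.58600 = 0.206 in.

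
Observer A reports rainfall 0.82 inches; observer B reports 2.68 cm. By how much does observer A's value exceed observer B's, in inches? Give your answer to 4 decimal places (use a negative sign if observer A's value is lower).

-0.2351 in

observer B: 2.68 cm = 1.055118 in.
Difference: 0.820000 − 1.055118 = -0.2351 in.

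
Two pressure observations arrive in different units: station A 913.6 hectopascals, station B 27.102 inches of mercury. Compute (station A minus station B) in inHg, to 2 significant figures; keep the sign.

-0.12 inHg

station A: 913.6 hPa = 26.9786 inHg.
Difference: 26.9786 − 27.1020 = -0.12 inHg.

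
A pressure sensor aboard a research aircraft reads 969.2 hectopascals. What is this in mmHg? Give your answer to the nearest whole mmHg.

1 hPa = 0.750062 mmHg, so 969.2 × 0.750062 = 727 mmHg.

727 mmHg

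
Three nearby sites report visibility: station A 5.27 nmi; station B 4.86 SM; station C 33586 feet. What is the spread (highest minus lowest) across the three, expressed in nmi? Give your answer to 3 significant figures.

station B: 4.86 SM = 4.2232 nmi.
station C: 33586 ft = 5.5275 nmi.
Spread: 5.5275 − 4.2232 = 1.30 nmi.

1.30 nmi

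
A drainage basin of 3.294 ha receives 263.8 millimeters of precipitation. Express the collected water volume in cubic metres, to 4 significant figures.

Area: 3.294 ha = 32940 m².
1 mm over 1 m² is 1 L, so volume = 263.8 × 32940 = 8689572 L = 8690 m³.

8690 cubic metres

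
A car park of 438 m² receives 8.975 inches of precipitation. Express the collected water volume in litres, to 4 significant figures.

99850 litres

Depth: 8.975 in × 25.4 = 227.965 mm.
1 mm over 1 m² is 1 L, so volume = 227.965 × 438 = 99848.67 L ≈ 99850 L.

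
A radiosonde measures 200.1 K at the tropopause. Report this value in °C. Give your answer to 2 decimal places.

-73.05 °C

°C = 200.1 − 273.15 = -73.05 °C.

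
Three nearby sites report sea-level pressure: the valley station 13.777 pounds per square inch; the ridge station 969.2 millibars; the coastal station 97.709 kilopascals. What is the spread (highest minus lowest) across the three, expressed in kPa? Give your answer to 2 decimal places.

2.72 kPa

the valley station: 13.777 psi = 94.9891 kPa.
the ridge station: 969.2 mb = 96.9200 kPa.
Spread: 97.7090 − 94.9891 = 2.72 kPa.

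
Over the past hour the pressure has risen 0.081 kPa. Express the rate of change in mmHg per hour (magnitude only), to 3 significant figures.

0.608 mmHg per hour

0.081 kPa / 1 h × 7.50062 mmHg/kPa = 0.608 mmHg/h.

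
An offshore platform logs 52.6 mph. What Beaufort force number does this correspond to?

52.6 mph = 23.5 m/s, which is Beaufort 9 (strong gale, 20.8–24.4 m/s).

Beaufort force 9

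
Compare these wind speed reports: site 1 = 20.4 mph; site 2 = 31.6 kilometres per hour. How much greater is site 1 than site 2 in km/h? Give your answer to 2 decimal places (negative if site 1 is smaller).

site 1: 20.4 mph = 32.8306 km/h.
Difference: 32.8306 − 31.6000 = 1.23 km/h.

1.23 km/h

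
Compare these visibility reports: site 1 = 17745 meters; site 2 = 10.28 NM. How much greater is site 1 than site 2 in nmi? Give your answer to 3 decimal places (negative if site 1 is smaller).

-0.698 nmi

site 1: 17745 m = 9.58153 nmi.
Difference: 9.58153 − 10.28000 = -0.698 nmi.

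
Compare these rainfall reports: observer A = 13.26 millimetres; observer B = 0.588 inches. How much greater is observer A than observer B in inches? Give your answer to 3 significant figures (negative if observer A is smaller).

observer A: 13.26 mm = 0.522047 in.
Difference: 0.522047 − 0.588000 = -0.0660 in.

-0.0660 in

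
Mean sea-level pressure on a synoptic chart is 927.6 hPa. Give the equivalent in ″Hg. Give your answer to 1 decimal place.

1 hPa = 0.02953 inHg, so 927.6 × 0.02953 = 27.4 inHg.

27.4 inHg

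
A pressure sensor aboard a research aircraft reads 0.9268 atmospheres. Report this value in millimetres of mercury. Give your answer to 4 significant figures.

704.4 mmHg

1 atm = 760 mmHg, so 0.9268 × 760 = 704.4 mmHg.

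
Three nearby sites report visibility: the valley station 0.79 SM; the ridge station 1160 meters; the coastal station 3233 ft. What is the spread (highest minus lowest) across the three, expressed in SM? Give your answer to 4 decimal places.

the ridge station: 1160 m = 0.720791 SM.
the coastal station: 3233 ft = 0.612311 SM.
Spread: 0.790000 − 0.612311 = 0.1777 SM.

0.1777 SM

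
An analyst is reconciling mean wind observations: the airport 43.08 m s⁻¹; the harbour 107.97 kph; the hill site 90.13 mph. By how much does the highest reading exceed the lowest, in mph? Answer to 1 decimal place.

the airport: 43.08 m/s = 96.367 mph.
the harbour: 107.97 km/h = 67.089 mph.
Spread: 96.367 − 67.089 = 29.3 mph.

29.3 mph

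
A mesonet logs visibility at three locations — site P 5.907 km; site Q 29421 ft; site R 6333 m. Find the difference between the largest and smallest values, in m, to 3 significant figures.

site P: 5.907 km = 5907.00 m.
site Q: 29421 ft = 8967.52 m.
Spread: 8967.52 − 5907.00 = 3060 m.

3060 m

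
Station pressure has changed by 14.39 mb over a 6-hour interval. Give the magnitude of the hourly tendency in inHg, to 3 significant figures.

0.0708 inHg per hour

14.39 mb / 6 h × 0.02953 inHg/mb = 0.0708 inHg/h.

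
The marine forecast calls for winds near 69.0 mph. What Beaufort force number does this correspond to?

Beaufort force 11

69.0 mph = 30.8 m/s, which is Beaufort 11 (violent storm, 28.5–32.6 m/s).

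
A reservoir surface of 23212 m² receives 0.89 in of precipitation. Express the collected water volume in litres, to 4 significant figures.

524700 litres

Depth: 0.89 in × 25.4 = 22.606 mm.
1 mm over 1 m² is 1 L, so volume = 22.606 × 23212 = 524730.47 L ≈ 524700 L.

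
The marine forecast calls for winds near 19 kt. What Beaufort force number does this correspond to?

19 kt lies in the Beaufort 5 band (fresh breeze, 17–21 kt).

Beaufort force 5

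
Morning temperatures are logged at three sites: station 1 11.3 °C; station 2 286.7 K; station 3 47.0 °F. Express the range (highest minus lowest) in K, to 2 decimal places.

5.22 K

station 2: 286.7 K = 13.550 °C.
station 3: 47.0 °F = 8.333 °C.
Spread: 13.550 − 8.333 = 5.217 °C.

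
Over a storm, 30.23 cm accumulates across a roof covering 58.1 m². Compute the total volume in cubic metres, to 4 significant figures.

17.56 cubic metres

Depth: 30.23 cm × 10 = 302.3 mm.
1 mm over 1 m² is 1 L, so volume = 302.3 × 58.1 = 17563.63 L = 17.56 m³.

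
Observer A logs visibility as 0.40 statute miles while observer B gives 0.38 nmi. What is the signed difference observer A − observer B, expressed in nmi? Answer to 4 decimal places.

observer A: 0.40 SM = 0.347590 nmi.
Difference: 0.347590 − 0.380000 = -0.0324 nmi.

-0.0324 nmi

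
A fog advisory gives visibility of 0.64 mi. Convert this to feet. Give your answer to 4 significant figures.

3379 ft

1 SM = 5280 ft, so 0.64 × 5280 = 3379 ft.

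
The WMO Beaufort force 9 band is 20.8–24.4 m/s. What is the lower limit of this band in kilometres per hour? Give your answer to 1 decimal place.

20.8–24.4 m/s × 3.6 = 74.9–87.8 km/h.

74.9 km/h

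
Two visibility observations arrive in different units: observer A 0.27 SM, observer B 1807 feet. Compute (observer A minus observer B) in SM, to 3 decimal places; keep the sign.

observer B: 1807 ft = 0.34223 SM.
Difference: 0.27000 − 0.34223 = -0.072 SM.

-0.072 SM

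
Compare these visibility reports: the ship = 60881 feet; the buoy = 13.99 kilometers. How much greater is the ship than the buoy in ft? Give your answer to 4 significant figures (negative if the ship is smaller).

the buoy: 13.99 km = 45898.95 ft.
Difference: 60881.00 − 45898.95 = 14980 ft.

14980 ft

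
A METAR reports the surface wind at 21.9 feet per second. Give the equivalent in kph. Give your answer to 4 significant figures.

24.03 km/h

1 ft/s = 1.09728 km/h, so 21.9 × 1.09728 = 24.03 km/h.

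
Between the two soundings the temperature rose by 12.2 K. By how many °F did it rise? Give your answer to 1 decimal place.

22.0 °F

Converting a difference, only the 9/5 scale factor applies: Δ°F = 12.2 × 1.8 = 22.0 °F.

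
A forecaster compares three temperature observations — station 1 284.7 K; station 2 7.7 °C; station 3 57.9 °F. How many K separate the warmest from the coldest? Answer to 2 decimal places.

station 1: 284.7 K = 11.550 °C.
station 3: 57.9 °F = 14.389 °C.
Spread: 14.389 − 7.700 = 6.689 °C.

6.69 K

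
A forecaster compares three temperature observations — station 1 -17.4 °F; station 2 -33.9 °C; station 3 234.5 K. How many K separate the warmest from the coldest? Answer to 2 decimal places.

station 1: -17.4 °F = -27.444 °C.
station 3: 234.5 K = -38.650 °C.
Spread: (-27.444) − (-38.650) = 11.206 °C.

11.21 K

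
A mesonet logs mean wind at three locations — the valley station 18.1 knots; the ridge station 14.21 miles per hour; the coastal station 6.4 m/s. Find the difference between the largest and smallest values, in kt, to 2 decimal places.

the ridge station: 14.21 mph = 12.3482 kt.
the coastal station: 6.4 m/s = 12.4406 kt.
Spread: 18.1000 − 12.3482 = 5.75 kt.

5.75 kt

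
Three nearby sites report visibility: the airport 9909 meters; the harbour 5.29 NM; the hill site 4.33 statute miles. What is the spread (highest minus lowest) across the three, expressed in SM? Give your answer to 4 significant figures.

the airport: 9909 m = 6.15717 SM.
the harbour: 5.29 nmi = 6.08762 SM.
Spread: 6.15717 − 4.33000 = 1.827 SM.

1.827 SM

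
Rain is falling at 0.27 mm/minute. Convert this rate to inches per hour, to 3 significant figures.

0.638 in/hour

0.27 mm/minute × 0.0393701 in/mm × 60 minute/hour = 0.638 in/hour.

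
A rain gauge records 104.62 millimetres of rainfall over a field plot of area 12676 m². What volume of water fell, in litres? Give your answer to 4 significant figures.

1 mm over 1 m² is 1 L, so volume = 104.62 × 12676 = 1326163.1 L ≈ 1326000 L.

1326000 litres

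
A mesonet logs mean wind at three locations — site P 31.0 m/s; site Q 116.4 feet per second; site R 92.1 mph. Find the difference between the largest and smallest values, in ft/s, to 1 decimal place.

site P: 31.0 m/s = 101.706 ft/s.
site R: 92.1 mph = 135.080 ft/s.
Spread: 135.080 − 101.706 = 33.4 ft/s.

33.4 ft/s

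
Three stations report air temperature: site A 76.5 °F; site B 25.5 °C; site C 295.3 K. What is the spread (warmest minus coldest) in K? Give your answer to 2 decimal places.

site A: 76.5 °F = 24.722 °C.
site C: 295.3 K = 22.150 °C.
Spread: 25.500 − 22.150 = 3.350 °C.

3.35 K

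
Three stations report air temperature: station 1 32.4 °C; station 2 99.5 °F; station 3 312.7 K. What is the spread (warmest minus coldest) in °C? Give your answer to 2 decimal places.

7.15 °C

station 2: 99.5 °F = 37.500 °C.
station 3: 312.7 K = 39.550 °C.
Spread: 39.550 − 32.400 = 7.150 °C.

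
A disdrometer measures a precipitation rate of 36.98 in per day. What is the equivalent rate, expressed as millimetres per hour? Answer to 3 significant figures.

39.1 mm/hour

36.98 in/day × 25.4 mm/in × 0.0416667 day/hour = 39.1 mm/hour.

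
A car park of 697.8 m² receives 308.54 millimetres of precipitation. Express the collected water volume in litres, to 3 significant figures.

215000 litres

1 mm over 1 m² is 1 L, so volume = 308.54 × 697.8 = 215299.21 L ≈ 215000 L.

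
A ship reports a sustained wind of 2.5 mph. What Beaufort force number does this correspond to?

2.5 mph = 1.1 m/s, which is Beaufort 1 (light air, 0.3–1.5 m/s).

Beaufort force 1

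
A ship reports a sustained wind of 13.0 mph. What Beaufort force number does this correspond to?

Beaufort force 4

13.0 mph = 5.8 m/s, which is Beaufort 4 (moderate breeze, 5.5–7.9 m/s).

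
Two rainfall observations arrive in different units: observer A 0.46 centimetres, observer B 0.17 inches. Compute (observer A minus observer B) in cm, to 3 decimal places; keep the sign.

0.028 cm

observer B: 0.17 in = 0.43180 cm.
Difference: 0.46000 − 0.43180 = 0.028 cm.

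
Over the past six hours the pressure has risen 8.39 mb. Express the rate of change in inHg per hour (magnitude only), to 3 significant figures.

0.0413 inHg per hour

8.39 mb / 6 h × 0.02953 inHg/mb = 0.0413 inHg/h.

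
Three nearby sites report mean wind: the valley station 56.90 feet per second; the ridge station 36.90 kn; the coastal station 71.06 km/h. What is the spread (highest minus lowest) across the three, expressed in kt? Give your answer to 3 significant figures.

4.66 kt

the valley station: 56.90 ft/s = 33.7123 kt.
the coastal station: 71.06 km/h = 38.3693 kt.
Spread: 38.3693 − 33.7123 = 4.66 kt.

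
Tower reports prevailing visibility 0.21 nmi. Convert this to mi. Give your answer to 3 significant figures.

1 nmi = 1.15078 SM, so 0.21 × 1.15078 = 0.242 SM.

0.242 SM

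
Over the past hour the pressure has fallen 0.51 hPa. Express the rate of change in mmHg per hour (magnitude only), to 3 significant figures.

0.383 mmHg per hour

0.51 hPa / 1 h × 0.750062 mmHg/hPa = 0.383 mmHg/h.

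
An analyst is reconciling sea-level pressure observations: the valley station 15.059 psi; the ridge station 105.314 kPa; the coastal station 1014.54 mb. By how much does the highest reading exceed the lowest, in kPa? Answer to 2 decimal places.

3.86 kPa

the valley station: 15.059 psi = 103.8282 kPa.
the coastal station: 1014.54 mb = 101.4540 kPa.
Spread: 105.3140 − 101.4540 = 3.86 kPa.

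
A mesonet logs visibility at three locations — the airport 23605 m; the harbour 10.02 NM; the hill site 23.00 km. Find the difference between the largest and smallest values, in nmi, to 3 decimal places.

the airport: 23605 m = 12.74568 nmi.
the hill site: 23.00 km = 12.41901 nmi.
Spread: 12.74568 − 10.02000 = 2.726 nmi.

2.726 nmi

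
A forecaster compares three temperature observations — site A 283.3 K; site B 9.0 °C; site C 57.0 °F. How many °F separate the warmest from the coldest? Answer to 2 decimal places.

site A: 283.3 K = 10.150 °C.
site C: 57.0 °F = 13.889 °C.
Spread: 13.889 − 9.000 = 4.889 °C = 8.80 °F.

8.80 °F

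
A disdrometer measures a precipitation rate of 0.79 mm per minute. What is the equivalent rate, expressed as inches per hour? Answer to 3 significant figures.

1.87 in/hour

0.79 mm/minute × 0.0393701 in/mm × 60 minute/hour = 1.87 in/hour.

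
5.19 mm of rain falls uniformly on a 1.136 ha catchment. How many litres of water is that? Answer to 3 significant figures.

59000 litres

Area: 1.136 ha = 11360 m².
1 mm over 1 m² is 1 L, so volume = 5.19 × 11360 = 58958.4 L ≈ 59000 L.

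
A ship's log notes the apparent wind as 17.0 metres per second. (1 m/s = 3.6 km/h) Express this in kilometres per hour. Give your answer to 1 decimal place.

61.2 km/h

1 m/s = 3.6 km/h, so 17.0 × 3.6 = 61.2 km/h.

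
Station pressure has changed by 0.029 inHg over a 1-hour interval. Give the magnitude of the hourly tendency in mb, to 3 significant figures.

0.982 mb per hour

0.029 inHg / 1 h × 33.8639 mb/inHg = 0.982 mb/h.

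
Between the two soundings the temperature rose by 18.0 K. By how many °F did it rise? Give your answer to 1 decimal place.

32.4 °F

A change of 1 °C equals a change of 1.8 °F: Δ°F = 18.0 × 1.8 = 32.4 °F.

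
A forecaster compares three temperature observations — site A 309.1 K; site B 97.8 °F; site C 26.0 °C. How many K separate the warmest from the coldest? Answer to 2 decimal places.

10.56 K

site A: 309.1 K = 35.950 °C.
site B: 97.8 °F = 36.556 °C.
Spread: 36.556 − 26.000 = 10.556 °C.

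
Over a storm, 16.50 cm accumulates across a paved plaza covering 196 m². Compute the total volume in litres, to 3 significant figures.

32300 litres

Depth: 16.50 cm × 10 = 165 mm.
1 mm over 1 m² is 1 L, so volume = 165 × 196 = 32340 L ≈ 32300 L.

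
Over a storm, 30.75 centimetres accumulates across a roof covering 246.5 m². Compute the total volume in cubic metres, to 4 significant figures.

75.80 cubic metres

Depth: 30.75 cm × 10 = 307.5 mm.
1 mm over 1 m² is 1 L, so volume = 307.5 × 246.5 = 75798.75 L = 75.80 m³.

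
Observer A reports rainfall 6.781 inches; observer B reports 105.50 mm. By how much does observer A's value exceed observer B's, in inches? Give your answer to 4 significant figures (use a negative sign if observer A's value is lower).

observer B: 105.50 mm = 4.15354 in.
Difference: 6.78100 − 4.15354 = 2.627 in.

2.627 in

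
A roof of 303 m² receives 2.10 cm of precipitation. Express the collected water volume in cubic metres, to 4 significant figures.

6.363 cubic metres

Depth: 2.10 cm × 10 = 21 mm.
1 mm over 1 m² is 1 L, so volume = 21 × 303 = 6363 L = 6.363 m³.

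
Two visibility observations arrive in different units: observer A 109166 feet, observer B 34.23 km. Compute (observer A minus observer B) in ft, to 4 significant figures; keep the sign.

observer B: 34.23 km = 112303.15 ft.
Difference: 109166.00 − 112303.15 = -3137 ft.

-3137 ft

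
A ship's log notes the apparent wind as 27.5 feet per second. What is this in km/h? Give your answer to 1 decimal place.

30.2 km/h

1 ft/s = 1.09728 km/h, so 27.5 × 1.09728 = 30.2 km/h.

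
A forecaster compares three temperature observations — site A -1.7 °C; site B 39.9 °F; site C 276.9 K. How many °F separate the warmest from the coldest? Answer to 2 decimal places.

site B: 39.9 °F = 4.389 °C.
site C: 276.9 K = 3.750 °C.
Spread: 4.389 − (-1.700) = 6.089 °C = 10.96 °F.

10.96 °F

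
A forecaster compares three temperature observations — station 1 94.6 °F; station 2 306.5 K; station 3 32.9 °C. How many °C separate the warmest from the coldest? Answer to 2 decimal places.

1.88 °C

station 1: 94.6 °F = 34.778 °C.
station 2: 306.5 K = 33.350 °C.
Spread: 34.778 − 32.900 = 1.878 °C.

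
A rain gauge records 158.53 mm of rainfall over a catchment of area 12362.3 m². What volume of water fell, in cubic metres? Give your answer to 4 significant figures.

1 mm over 1 m² is 1 L, so volume = 158.53 × 12362.3 = 1959795.4 L = 1960 m³.

1960 cubic metres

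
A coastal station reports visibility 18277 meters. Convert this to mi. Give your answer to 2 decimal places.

11.36 SM

1 m = 0.000621371 SM, so 18277 × 0.000621371 = 11.36 SM.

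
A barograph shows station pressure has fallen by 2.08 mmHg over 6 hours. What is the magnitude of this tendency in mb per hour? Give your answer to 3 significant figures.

2.08 mmHg / 6 h × 1.33322 mb/mmHg = 0.462 mb/h.

0.462 mb per hour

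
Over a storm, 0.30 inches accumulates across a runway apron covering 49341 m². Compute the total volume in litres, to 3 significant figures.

376000 litres

Depth: 0.30 in × 25.4 = 7.62 mm.
1 mm over 1 m² is 1 L, so volume = 7.62 × 49341 = 375978.42 L ≈ 376000 L.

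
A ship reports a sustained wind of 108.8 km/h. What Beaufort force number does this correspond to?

Beaufort force 11

108.8 km/h = 30.2 m/s, which is Beaufort 11 (violent storm, 28.5–32.6 m/s).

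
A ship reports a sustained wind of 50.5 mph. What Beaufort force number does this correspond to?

Beaufort force 9

50.5 mph = 22.6 m/s, which is Beaufort 9 (strong gale, 20.8–24.4 m/s).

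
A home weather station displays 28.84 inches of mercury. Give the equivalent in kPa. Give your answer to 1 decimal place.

97.7 kPa

1 inHg = 3.38639 kPa, so 28.84 × 3.38639 = 97.7 kPa.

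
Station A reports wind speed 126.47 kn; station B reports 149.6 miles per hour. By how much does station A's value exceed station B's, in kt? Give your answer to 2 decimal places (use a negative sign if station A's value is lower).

-3.53 kt

station B: 149.6 mph = 129.9988 kt.
Difference: 126.4700 − 129.9988 = -3.53 kt.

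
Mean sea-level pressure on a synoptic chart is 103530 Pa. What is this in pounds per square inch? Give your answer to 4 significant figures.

15.02 psi

1 Pa = 0.000145038 psi, so 103530 × 0.000145038 = 15.02 psi.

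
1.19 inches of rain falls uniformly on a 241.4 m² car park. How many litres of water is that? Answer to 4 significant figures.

Depth: 1.19 in × 25.4 = 30.226 mm.
1 mm over 1 m² is 1 L, so volume = 30.226 × 241.4 = 7296.5564 L ≈ 7297 L.

7297 litres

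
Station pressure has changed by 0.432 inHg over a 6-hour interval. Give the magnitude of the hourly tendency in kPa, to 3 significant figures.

0.244 kPa per hour

0.432 inHg / 6 h × 3.38639 kPa/inHg = 0.244 kPa/h.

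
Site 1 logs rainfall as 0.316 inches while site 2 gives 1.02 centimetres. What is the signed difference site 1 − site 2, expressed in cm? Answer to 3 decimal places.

site 1: 0.316 in = 0.80264 cm.
Difference: 0.80264 − 1.02000 = -0.217 cm.

-0.217 cm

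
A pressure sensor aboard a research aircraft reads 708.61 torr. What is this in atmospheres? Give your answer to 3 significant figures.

1 mmHg = 0.00131579 atm, so 708.61 × 0.00131579 = 0.932 atm.

0.932 atm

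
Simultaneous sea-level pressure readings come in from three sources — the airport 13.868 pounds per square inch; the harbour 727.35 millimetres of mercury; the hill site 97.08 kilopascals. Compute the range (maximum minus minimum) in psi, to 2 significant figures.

the harbour: 727.35 mmHg = 14.0646 psi.
the hill site: 97.08 kPa = 14.0803 psi.
Spread: 14.0803 − 13.8680 = 0.21 psi.

0.21 psi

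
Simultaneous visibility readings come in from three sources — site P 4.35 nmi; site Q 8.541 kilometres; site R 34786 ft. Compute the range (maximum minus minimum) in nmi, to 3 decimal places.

1.375 nmi

site Q: 8.541 km = 4.61177 nmi.
site R: 34786 ft = 5.72504 nmi.
Spread: 5.72504 − 4.35000 = 1.375 nmi.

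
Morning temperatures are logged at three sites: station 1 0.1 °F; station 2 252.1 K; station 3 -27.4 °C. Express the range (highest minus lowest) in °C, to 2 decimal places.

9.68 °C

station 1: 0.1 °F = -17.722 °C.
station 2: 252.1 K = -21.050 °C.
Spread: (-17.722) − (-27.400) = 9.678 °C.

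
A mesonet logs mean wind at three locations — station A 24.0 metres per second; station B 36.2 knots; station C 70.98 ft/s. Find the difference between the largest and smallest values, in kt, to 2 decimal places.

10.45 kt

station A: 24.0 m/s = 46.6523 kt.
station C: 70.98 ft/s = 42.0545 kt.
Spread: 46.6523 − 36.2000 = 10.45 kt.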